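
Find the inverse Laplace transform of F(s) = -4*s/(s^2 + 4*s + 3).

2*exp(-t) - 6*exp(-3*t)

Factor the denominator: s^2 + 4*s + 3 = (s + 1)*(s + 3).
Partial fraction decomposition gives [2/(s + 1)] + [-6/(s + 3)].
Invert each term: 2/(s + 1) ↔ 2e^(-t); -6/(s + 3) ↔ -6e^(-3t).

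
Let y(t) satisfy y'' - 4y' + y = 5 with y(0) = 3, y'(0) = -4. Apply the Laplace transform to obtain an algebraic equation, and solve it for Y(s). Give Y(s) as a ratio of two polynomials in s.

Take the Laplace transform of both sides.
With L{y''} = s^2 Y - s·y(0) - y'(0) and L{y'} = sY - y(0), with y(0) = 3, y'(0) = -4: the LHS transforms to (s^2 - 4*s + 1)Y - (3*s - 16).
The right side is L{5} = 5/s.
So (s^2 - 4*s + 1)Y = 5/s + (3*s - 16).
Solve for Y(s) and write it as one ratio of polynomials.

Y(s) = (3*s^2 - 16*s + 5)/(s^3 - 4*s^2 + s)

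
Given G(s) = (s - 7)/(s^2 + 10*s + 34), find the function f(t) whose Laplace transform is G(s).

Complete the square in the denominator: s^2 + 10*s + 34 = (s + 5)^2 + 3^2.
Split the numerator to match: s - 7 = 1·(s + 5) - 4·3.
Invert each term: 1·(s + 5)/((s + 5)^2 + 9) ↔ e^(-5t)cos(3t); -4·3/((s + 5)^2 + 9) ↔ -4e^(-5t)sin(3t).

f(t) = -4*exp(-5*t)*sin(3*t) + exp(-5*t)*cos(3*t)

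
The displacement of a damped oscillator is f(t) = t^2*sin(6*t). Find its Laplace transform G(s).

L{sin(6t)} = 6/(s^2 + 36).
Then apply L{t^2·g(t)} = (-1)^2 d^2/ds^2[H(s)] with H(s) = 6/(s^2 + 36):
differentiating 2 times and applying the sign gives 36*(s^2 - 12)/(s^2 + 36)^3.

G(s) = 36*(s^2 - 12)/(s^2 + 36)^3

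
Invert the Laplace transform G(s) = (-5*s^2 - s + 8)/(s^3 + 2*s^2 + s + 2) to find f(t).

Factor the denominator: s^3 + 2*s^2 + s + 2 = (s + 2)*(s^2 + 1).
Partial fraction decomposition gives [-2/(s + 2)] + [-3*s/(s^2 + 1)] + [5/(s^2 + 1)].
Invert each term: -2/(s + 2) ↔ -2e^(-2t); -3·s/(s^2 + 1) ↔ -3cos(t); 5·1/(s^2 + 1) ↔ 5sin(t).

f(t) = 5*sin(t) - 3*cos(t) - 2*exp(-2*t)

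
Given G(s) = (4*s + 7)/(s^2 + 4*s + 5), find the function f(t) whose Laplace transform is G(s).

Complete the square in the denominator: s^2 + 4*s + 5 = (s + 2)^2 + 1^2.
Split the numerator to match: 4*s + 7 = 4·(s + 2) - 1·1.
Invert each term: 4·(s + 2)/((s + 2)^2 + 1) ↔ 4e^(-2t)cos(t); -1·1/((s + 2)^2 + 1) ↔ -e^(-2t)sin(t).

f(t) = -exp(-2*t)*sin(t) + 4*exp(-2*t)*cos(t)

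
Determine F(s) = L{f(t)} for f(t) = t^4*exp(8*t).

L{t^4} = 4!/s^5 = 24/s^5.
By the first shifting theorem, multiplying by e^(8t) replaces s with s - 8.

F(s) = 24/(s - 8)^5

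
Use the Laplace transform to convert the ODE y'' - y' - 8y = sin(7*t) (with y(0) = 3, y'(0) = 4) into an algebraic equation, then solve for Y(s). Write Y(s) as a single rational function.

Take the Laplace transform of both sides.
The derivative rules (L{y''} = s^2 Y - s·y(0) - y'(0) and L{y'} = sY - y(0), with y(0) = 3, y'(0) = 4) turn the left side into (s^2 - s - 8)Y - (3*s + 1).
The right side is L{sin(7*t)} = 7/(s^2 + 49).
So (s^2 - s - 8)Y = 7/(s^2 + 49) + (3*s + 1).
Solve for Y(s) and write it as one ratio of polynomials.

Y(s) = (3*s^3 + s^2 + 147*s + 56)/(s^4 - s^3 + 41*s^2 - 49*s - 392)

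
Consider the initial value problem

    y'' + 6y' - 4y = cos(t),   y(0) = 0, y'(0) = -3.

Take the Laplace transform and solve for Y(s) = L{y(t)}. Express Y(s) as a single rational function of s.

Y(s) = (-3*s^2 + s - 3)/(s^4 + 6*s^3 - 3*s^2 + 6*s - 4)

Laplace-transform each side.
With L{y''} = s^2 Y - s·y(0) - y'(0) and L{y'} = sY - y(0), with y(0) = 0, y'(0) = -3: the LHS transforms to (s^2 + 6*s - 4)Y - (-3).
The right side is L{cos(t)} = s/(s^2 + 1).
So (s^2 + 6*s - 4)Y = s/(s^2 + 1) + (-3).
Isolate Y and clear denominators.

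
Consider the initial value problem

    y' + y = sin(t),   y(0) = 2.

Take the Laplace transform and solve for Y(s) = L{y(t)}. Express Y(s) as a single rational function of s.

Laplace-transform each side.
The derivative rules (L{y'} = sY - y(0) = sY - 2) turn the left side into (s + 1)Y - (2).
The right side is L{sin(t)} = 1/(s^2 + 1).
So (s + 1)Y = 1/(s^2 + 1) + (2).
Solve for Y(s) and write it as one ratio of polynomials.

Y(s) = (2*s^2 + 3)/(s^3 + s^2 + s + 1)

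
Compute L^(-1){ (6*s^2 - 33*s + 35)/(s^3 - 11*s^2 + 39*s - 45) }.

5*t*exp(3*t) + 5*exp(5*t) + exp(3*t)

Factor the denominator: s^3 - 11*s^2 + 39*s - 45 = (s - 5)*(s - 3)^2.
Partial fraction decomposition gives [1/(s - 3)] + [5/(s - 3)^2] + [5/(s - 5)].
Invert each term: 1/(s - 3) ↔ e^(3t); 5/(s - 3)^2 ↔ 5t·e^(3t); 5/(s - 5) ↔ 5e^(5t).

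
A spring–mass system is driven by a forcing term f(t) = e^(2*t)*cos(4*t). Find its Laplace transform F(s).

F(s) = (s - 2)/((s - 2)^2 + 16)

L{cos(4t)} = s/(s^2 + 16).
By the first shifting theorem, multiplying by e^(2t) replaces s with s - 2.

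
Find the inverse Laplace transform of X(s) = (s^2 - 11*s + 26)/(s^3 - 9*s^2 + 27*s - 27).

t^2*exp(3*t) - 5*t*exp(3*t) + exp(3*t)

Factor the denominator: s^3 - 9*s^2 + 27*s - 27 = (s - 3)^3.
Partial fraction decomposition gives [1/(s - 3)] + [-5/(s - 3)^2] + [2/(s - 3)^3].
Invert each term: 1/(s - 3) ↔ e^(3t); -5/(s - 3)^2 ↔ -5t·e^(3t); 2/(s - 3)^3 ↔ (1)t^2·e^(3t).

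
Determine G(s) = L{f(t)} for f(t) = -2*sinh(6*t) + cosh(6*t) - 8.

G(s) = s/(s^2 - 36) - 12/(s^2 - 36) - 8/s

The transform is linear, so treat each term independently.
(-2)·[L{sinh(6t)} = 6/(s^2 - 36)]; L{-8} = -8/s; L{cosh(6t)} = s/(s^2 - 36).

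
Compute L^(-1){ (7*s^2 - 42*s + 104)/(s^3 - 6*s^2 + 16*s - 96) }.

2*exp(6*t) - 3*sin(4*t) + 5*cos(4*t)

Factor the denominator: s^3 - 6*s^2 + 16*s - 96 = (s - 6)*(s^2 + 16).
Partial fraction decomposition gives [2/(s - 6)] + [5*s/(s^2 + 16)] + [-12/(s^2 + 16)].
Invert each term: 2/(s - 6) ↔ 2e^(6t); 5·s/(s^2 + 16) ↔ 5cos(4t); -3·4/(s^2 + 16) ↔ -3sin(4t).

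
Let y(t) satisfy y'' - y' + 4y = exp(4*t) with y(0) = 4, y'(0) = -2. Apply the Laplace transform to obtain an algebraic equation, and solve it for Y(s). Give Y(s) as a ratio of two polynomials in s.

Y(s) = (4*s^2 - 22*s + 25)/(s^3 - 5*s^2 + 8*s - 16)

Apply the Laplace transform to the equation.
With L{y''} = s^2 Y - s·y(0) - y'(0) and L{y'} = sY - y(0), with y(0) = 4, y'(0) = -2: the LHS transforms to (s^2 - s + 4)Y - (4*s - 6).
The right side is L{exp(4*t)} = 1/(s - 4).
So (s^2 - s + 4)Y = 1/(s - 4) + (4*s - 6).
Isolate Y and clear denominators.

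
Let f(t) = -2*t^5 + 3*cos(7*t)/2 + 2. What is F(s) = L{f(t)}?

F(s) = 3*s/(2*(s^2 + 49)) + 2/s - 240/s^6

The transform is linear, so treat each term independently.
(3/2)·[L{cos(7t)} = s/(s^2 + 49)]; L{2} = 2/s; (-2)·[L{t^5} = 5!/s^6 = 120/s^6].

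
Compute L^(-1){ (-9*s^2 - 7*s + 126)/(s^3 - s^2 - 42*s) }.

Factor the denominator: s^3 - s^2 - 42*s = s*(s - 7)*(s + 6).
Partial fraction decomposition gives [-2/(s + 6)] + [-4/(s - 7)] + [-3/s].
Invert each term: -2/(s + 6) ↔ -2e^(-6t); -4/(s - 7) ↔ -4e^(7t); -3/(s - 0) ↔ -3e^(0t).

-4*exp(7*t) - 3 - 2*exp(-6*t)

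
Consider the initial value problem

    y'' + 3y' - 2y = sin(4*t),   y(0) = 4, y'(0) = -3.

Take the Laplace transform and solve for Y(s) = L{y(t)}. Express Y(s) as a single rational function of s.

Apply the Laplace transform to the equation.
With L{y''} = s^2 Y - s·y(0) - y'(0) and L{y'} = sY - y(0), with y(0) = 4, y'(0) = -3: the LHS transforms to (s^2 + 3*s - 2)Y - (4*s + 9).
The right side is L{sin(4*t)} = 4/(s^2 + 16).
So (s^2 + 3*s - 2)Y = 4/(s^2 + 16) + (4*s + 9).
Isolate Y and clear denominators.

Y(s) = (4*s^3 + 9*s^2 + 64*s + 148)/(s^4 + 3*s^3 + 14*s^2 + 48*s - 32)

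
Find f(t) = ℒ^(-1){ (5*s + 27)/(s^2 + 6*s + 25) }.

f(t) = 3*exp(-3*t)*sin(4*t) + 5*exp(-3*t)*cos(4*t)

Complete the square in the denominator: s^2 + 6*s + 25 = (s + 3)^2 + 4^2.
Split the numerator to match: 5*s + 27 = 5·(s + 3) + 3·4.
Invert each term: 5·(s + 3)/((s + 3)^2 + 16) ↔ 5e^(-3t)cos(4t); 3·4/((s + 3)^2 + 16) ↔ 3e^(-3t)sin(4t).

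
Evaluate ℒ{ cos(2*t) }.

L{cos(2t)} = s/(s^2 + 4).

s/(s^2 + 4)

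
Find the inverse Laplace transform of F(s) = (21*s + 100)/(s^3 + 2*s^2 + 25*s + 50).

Factor the denominator: s^3 + 2*s^2 + 25*s + 50 = (s + 2)*(s^2 + 25).
Partial fraction decomposition gives [2/(s + 2)] + [-2*s/(s^2 + 25)] + [25/(s^2 + 25)].
Invert each term: 2/(s + 2) ↔ 2e^(-2t); -2·s/(s^2 + 25) ↔ -2cos(5t); 5·5/(s^2 + 25) ↔ 5sin(5t).

5*sin(5*t) - 2*cos(5*t) + 2*exp(-2*t)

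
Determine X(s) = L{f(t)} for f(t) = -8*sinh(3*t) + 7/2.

Apply the Laplace transform termwise.
(-8)·[L{sinh(3t)} = 3/(s^2 - 9)]; L{7/2} = (7/2)/s.

X(s) = -24/(s^2 - 9) + 7/(2*s)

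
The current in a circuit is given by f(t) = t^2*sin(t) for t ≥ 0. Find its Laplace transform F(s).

L{sin(t)} = 1/(s^2 + 1).
Then apply L{t^2·g(t)} = (-1)^2 d^2/ds^2[G(s)] with G(s) = 1/(s^2 + 1):
differentiating 2 times and applying the sign gives 2*(3*s^2 - 1)/(s^2 + 1)^3.

F(s) = 2*(3*s^2 - 1)/(s^2 + 1)^3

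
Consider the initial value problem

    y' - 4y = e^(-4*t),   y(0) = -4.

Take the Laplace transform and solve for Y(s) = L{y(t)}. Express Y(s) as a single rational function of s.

Transform both sides with L{·}.
With L{y'} = sY - y(0) = sY - (-4): the LHS transforms to (s - 4)Y - (-4).
The right side is L{e^(-4*t)} = 1/(s + 4).
So (s - 4)Y = 1/(s + 4) + (-4).
Isolate Y and clear denominators.

Y(s) = (-4*s - 15)/(s^2 - 16)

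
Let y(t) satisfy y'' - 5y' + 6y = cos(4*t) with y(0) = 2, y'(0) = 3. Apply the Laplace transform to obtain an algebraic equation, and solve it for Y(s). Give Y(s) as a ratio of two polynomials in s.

Y(s) = (2*s^3 - 7*s^2 + 33*s - 112)/(s^4 - 5*s^3 + 22*s^2 - 80*s + 96)

Transform both sides with L{·}.
Using L{y''} = s^2 Y - s·y(0) - y'(0) and L{y'} = sY - y(0), with y(0) = 2, y'(0) = 3, the left side becomes (s^2 - 5*s + 6)Y - (2*s - 7).
The right side is L{cos(4*t)} = s/(s^2 + 16).
So (s^2 - 5*s + 6)Y = s/(s^2 + 16) + (2*s - 7).
Divide through and combine into a single rational function.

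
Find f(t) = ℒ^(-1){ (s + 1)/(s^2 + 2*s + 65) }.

Rewrite the denominator: s^2 + 2*s + 65 = (s + 1)^2 + 64.
The form in (s + 1) signals a first-shifting-theorem factor e^(-t).
Since L{cos(8t)} = s/(s^2 + 64), the inverse is e^(-t)*cos(8*t).

f(t) = exp(-t)*cos(8*t)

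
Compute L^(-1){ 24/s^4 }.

Since L{t^3} = 3!/s^4 = 6/s^4, the inverse is t^3, scaled by 4.

4*t^3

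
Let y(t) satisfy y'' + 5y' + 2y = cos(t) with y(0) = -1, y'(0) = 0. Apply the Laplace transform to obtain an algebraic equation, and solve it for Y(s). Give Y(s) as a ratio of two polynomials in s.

Laplace-transform each side.
Using L{y''} = s^2 Y - s·y(0) - y'(0) and L{y'} = sY - y(0), with y(0) = -1, y'(0) = 0, the left side becomes (s^2 + 5*s + 2)Y - (-s - 5).
The right side is L{cos(t)} = s/(s^2 + 1).
So (s^2 + 5*s + 2)Y = s/(s^2 + 1) + (-s - 5).
Solve for Y(s) and write it as one ratio of polynomials.

Y(s) = (-s^3 - 5*s^2 - 5)/(s^4 + 5*s^3 + 3*s^2 + 5*s + 2)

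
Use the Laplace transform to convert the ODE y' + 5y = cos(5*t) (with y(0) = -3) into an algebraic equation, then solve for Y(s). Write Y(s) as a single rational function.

Take the Laplace transform of both sides.
With L{y'} = sY - y(0) = sY - (-3): the LHS transforms to (s + 5)Y - (-3).
The right side is L{cos(5*t)} = s/(s^2 + 25).
So (s + 5)Y = s/(s^2 + 25) + (-3).
Divide through and combine into a single rational function.

Y(s) = (-3*s^2 + s - 75)/(s^3 + 5*s^2 + 25*s + 125)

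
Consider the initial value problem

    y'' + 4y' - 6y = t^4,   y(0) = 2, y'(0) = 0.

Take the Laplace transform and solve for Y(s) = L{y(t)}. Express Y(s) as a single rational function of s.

Transform both sides with L{·}.
The derivative rules (L{y''} = s^2 Y - s·y(0) - y'(0) and L{y'} = sY - y(0), with y(0) = 2, y'(0) = 0) turn the left side into (s^2 + 4*s - 6)Y - (2*s + 8).
The right side is L{t^4} = 24/s^5.
So (s^2 + 4*s - 6)Y = 24/s^5 + (2*s + 8).
Divide through and combine into a single rational function.

Y(s) = (2*s^6 + 8*s^5 + 24)/(s^7 + 4*s^6 - 6*s^5)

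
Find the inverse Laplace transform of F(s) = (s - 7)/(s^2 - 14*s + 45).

Rewrite the denominator: s^2 - 14*s + 45 = (s - 7)^2 - 4.
The form in (s - 7) signals a first-shifting-theorem factor e^(7t).
Since L{cosh(2t)} = s/(s^2 - 4), the inverse is e^(7*t)*cosh(2*t).

exp(7*t)*cosh(2*t)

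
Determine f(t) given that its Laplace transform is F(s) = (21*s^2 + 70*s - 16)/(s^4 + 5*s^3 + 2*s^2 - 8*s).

Factor the denominator: s^4 + 5*s^3 + 2*s^2 - 8*s = s*(s - 1)*(s + 2)*(s + 4).
Partial fraction decomposition gives [-6/(s + 2)] + [2/s] + [-1/(s + 4)] + [5/(s - 1)].
Invert each term: -6/(s + 2) ↔ -6e^(-2t); 2/(s - 0) ↔ 2e^(0t); -1/(s + 4) ↔ -e^(-4t); 5/(s - 1) ↔ 5e^(t).

f(t) = 5*exp(t) + 2 - 6*exp(-2*t) - exp(-4*t)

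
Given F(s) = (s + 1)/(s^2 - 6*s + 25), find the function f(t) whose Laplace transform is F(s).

f(t) = exp(3*t)*sin(4*t) + exp(3*t)*cos(4*t)

Complete the square in the denominator: s^2 - 6*s + 25 = (s - 3)^2 + 4^2.
Split the numerator to match: s + 1 = 1·(s - 3) + 1·4.
Invert each term: 1·(s - 3)/((s - 3)^2 + 16) ↔ e^(3t)cos(4t); 1·4/((s - 3)^2 + 16) ↔ e^(3t)sin(4t).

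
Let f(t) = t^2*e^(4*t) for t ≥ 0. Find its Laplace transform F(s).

L{e^(4t)} = 1/(s - 4).
Then apply L{t^2·g(t)} = (-1)^2 d^2/ds^2[G(s)] with G(s) = 1/(s - 4):
differentiating 2 times and applying the sign gives 2/(s - 4)^3.

F(s) = 2/(s - 4)^3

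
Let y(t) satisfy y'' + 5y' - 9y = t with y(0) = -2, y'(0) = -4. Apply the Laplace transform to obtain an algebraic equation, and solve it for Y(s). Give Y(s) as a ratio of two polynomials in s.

Y(s) = (-2*s^3 - 14*s^2 + 1)/(s^4 + 5*s^3 - 9*s^2)

Take the Laplace transform of both sides.
With L{y''} = s^2 Y - s·y(0) - y'(0) and L{y'} = sY - y(0), with y(0) = -2, y'(0) = -4: the LHS transforms to (s^2 + 5*s - 9)Y - (-2*s - 14).
The right side is L{t} = s^(-2).
So (s^2 + 5*s - 9)Y = s^(-2) + (-2*s - 14).
Isolate Y and clear denominators.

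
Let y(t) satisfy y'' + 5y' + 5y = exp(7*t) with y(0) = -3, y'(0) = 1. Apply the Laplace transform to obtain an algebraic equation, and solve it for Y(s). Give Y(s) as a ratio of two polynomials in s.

Y(s) = (-3*s^2 + 7*s + 99)/(s^3 - 2*s^2 - 30*s - 35)

Transform both sides with L{·}.
Using L{y''} = s^2 Y - s·y(0) - y'(0) and L{y'} = sY - y(0), with y(0) = -3, y'(0) = 1, the left side becomes (s^2 + 5*s + 5)Y - (-3*s - 14).
The right side is L{exp(7*t)} = 1/(s - 7).
So (s^2 + 5*s + 5)Y = 1/(s - 7) + (-3*s - 14).
Divide through and combine into a single rational function.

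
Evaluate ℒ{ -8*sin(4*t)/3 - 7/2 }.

The transform is linear, so treat each term independently.
(-8/3)·[L{sin(4t)} = 4/(s^2 + 16)]; L{-7/2} = (-7/2)/s.

-32/(3*(s^2 + 16)) - 7/(2*s)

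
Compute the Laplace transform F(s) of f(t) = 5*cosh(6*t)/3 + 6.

F(s) = 5*s/(3*(s^2 - 36)) + 6/s

The transform is linear, so treat each term independently.
L{6} = 6/s; (5/3)·[L{cosh(6t)} = s/(s^2 - 36)].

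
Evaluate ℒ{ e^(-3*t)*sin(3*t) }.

L{sin(3t)} = 3/(s^2 + 9).
By the first shifting theorem, multiplying by e^(-3t) replaces s with s + 3.

3/((s + 3)^2 + 9)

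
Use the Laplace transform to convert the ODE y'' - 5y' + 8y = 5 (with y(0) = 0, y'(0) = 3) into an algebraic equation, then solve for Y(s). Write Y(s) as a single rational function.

Take the Laplace transform of both sides.
The derivative rules (L{y''} = s^2 Y - s·y(0) - y'(0) and L{y'} = sY - y(0), with y(0) = 0, y'(0) = 3) turn the left side into (s^2 - 5*s + 8)Y - (3).
The right side is L{5} = 5/s.
So (s^2 - 5*s + 8)Y = 5/s + (3).
Solve for Y(s) and write it as one ratio of polynomials.

Y(s) = (3*s + 5)/(s^3 - 5*s^2 + 8*s)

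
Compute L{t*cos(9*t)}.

(s - 9)*(s + 9)/(s^2 + 81)^2

L{cos(9t)} = s/(s^2 + 81).
Then apply L{t·g(t)} = -d/ds[H(s)] with H(s) = s/(s^2 + 81):
differentiating 1 time and applying the sign gives (s - 9)*(s + 9)/(s^2 + 81)^2.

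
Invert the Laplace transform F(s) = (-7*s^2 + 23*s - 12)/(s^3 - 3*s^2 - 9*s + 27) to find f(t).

f(t) = -t*exp(3*t) - 3*exp(3*t) - 4*exp(-3*t)

Factor the denominator: s^3 - 3*s^2 - 9*s + 27 = (s - 3)^2*(s + 3).
Partial fraction decomposition gives [-3/(s - 3)] + [-1/(s - 3)^2] + [-4/(s + 3)].
Invert each term: -3/(s - 3) ↔ -3e^(3t); -1/(s - 3)^2 ↔ -t·e^(3t); -4/(s + 3) ↔ -4e^(-3t).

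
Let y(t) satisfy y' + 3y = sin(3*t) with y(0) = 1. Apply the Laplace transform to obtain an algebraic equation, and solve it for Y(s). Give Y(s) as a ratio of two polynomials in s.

Y(s) = (s^2 + 12)/(s^3 + 3*s^2 + 9*s + 27)

Laplace-transform each side.
The derivative rules (L{y'} = sY - y(0) = sY - 1) turn the left side into (s + 3)Y - (1).
The right side is L{sin(3*t)} = 3/(s^2 + 9).
So (s + 3)Y = 3/(s^2 + 9) + (1).
Divide through and combine into a single rational function.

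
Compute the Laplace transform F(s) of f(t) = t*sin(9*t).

F(s) = 18*s/(s^2 + 81)^2

L{sin(9t)} = 9/(s^2 + 81).
Then apply L{t·g(t)} = -d/ds[G(s)] with G(s) = 9/(s^2 + 81):
differentiating 1 time and applying the sign gives 18*s/(s^2 + 81)^2.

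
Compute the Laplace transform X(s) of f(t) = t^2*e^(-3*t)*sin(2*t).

X(s) = 4*(3*s^2 + 18*s + 23)/(s^2 + 6*s + 13)^3

L{sin(2t)} = 2/(s^2 + 4).
Multiplying by e^(-3t) shifts s → s + 3, so L{e^(-3*t)*sin(2*t)} = 2/((s + 3)^2 + 4).
Then apply L{t^2·g(t)} = (-1)^2 d^2/ds^2[G(s)] with G(s) = 2/((s + 3)^2 + 4):
differentiating 2 times and applying the sign gives 4*(3*s^2 + 18*s + 23)/(s^2 + 6*s + 13)^3.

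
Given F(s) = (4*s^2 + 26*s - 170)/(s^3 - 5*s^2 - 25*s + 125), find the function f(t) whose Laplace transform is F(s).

Factor the denominator: s^3 - 5*s^2 - 25*s + 125 = (s - 5)^2*(s + 5).
Partial fraction decomposition gives [6/(s - 5)] + [6/(s - 5)^2] + [-2/(s + 5)].
Invert each term: 6/(s - 5) ↔ 6e^(5t); 6/(s - 5)^2 ↔ 6t·e^(5t); -2/(s + 5) ↔ -2e^(-5t).

f(t) = 6*t*exp(5*t) + 6*exp(5*t) - 2*exp(-5*t)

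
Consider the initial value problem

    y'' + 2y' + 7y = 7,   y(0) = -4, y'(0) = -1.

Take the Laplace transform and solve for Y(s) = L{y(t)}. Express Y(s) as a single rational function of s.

Y(s) = (-4*s^2 - 9*s + 7)/(s^3 + 2*s^2 + 7*s)

Laplace-transform each side.
With L{y''} = s^2 Y - s·y(0) - y'(0) and L{y'} = sY - y(0), with y(0) = -4, y'(0) = -1: the LHS transforms to (s^2 + 2*s + 7)Y - (-4*s - 9).
The right side is L{7} = 7/s.
So (s^2 + 2*s + 7)Y = 7/s + (-4*s - 9).
Divide through and combine into a single rational function.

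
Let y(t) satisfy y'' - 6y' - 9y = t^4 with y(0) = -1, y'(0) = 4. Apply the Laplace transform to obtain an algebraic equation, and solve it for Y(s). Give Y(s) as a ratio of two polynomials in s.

Apply the Laplace transform to the equation.
With L{y''} = s^2 Y - s·y(0) - y'(0) and L{y'} = sY - y(0), with y(0) = -1, y'(0) = 4: the LHS transforms to (s^2 - 6*s - 9)Y - (-s + 10).
The right side is L{t^4} = 24/s^5.
So (s^2 - 6*s - 9)Y = 24/s^5 + (-s + 10).
Solve for Y(s) and write it as one ratio of polynomials.

Y(s) = (-s^6 + 10*s^5 + 24)/(s^7 - 6*s^6 - 9*s^5)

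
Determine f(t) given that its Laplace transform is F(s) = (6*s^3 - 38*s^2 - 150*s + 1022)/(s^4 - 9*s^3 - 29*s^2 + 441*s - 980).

Factor the denominator: s^4 - 9*s^3 - 29*s^2 + 441*s - 980 = (s - 7)*(s - 5)*(s - 4)*(s + 7).
Partial fraction decomposition gives [2/(s - 7)] + [1/(s + 7)] + [-3/(s - 5)] + [6/(s - 4)].
Invert each term: 2/(s - 7) ↔ 2e^(7t); 1/(s + 7) ↔ e^(-7t); -3/(s - 5) ↔ -3e^(5t); 6/(s - 4) ↔ 6e^(4t).

f(t) = 2*exp(7*t) - 3*exp(5*t) + 6*exp(4*t) + exp(-7*t)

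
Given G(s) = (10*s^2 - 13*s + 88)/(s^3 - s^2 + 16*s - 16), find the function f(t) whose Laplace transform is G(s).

f(t) = 5*exp(t) - 2*sin(4*t) + 5*cos(4*t)

Factor the denominator: s^3 - s^2 + 16*s - 16 = (s - 1)*(s^2 + 16).
Partial fraction decomposition gives [5/(s - 1)] + [5*s/(s^2 + 16)] + [-8/(s^2 + 16)].
Invert each term: 5/(s - 1) ↔ 5e^(t); 5·s/(s^2 + 16) ↔ 5cos(4t); -2·4/(s^2 + 16) ↔ -2sin(4t).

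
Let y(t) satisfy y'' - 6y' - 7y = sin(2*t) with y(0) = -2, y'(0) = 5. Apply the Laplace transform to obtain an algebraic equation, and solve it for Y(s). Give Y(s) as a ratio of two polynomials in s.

Laplace-transform each side.
With L{y''} = s^2 Y - s·y(0) - y'(0) and L{y'} = sY - y(0), with y(0) = -2, y'(0) = 5: the LHS transforms to (s^2 - 6*s - 7)Y - (-2*s + 17).
The right side is L{sin(2*t)} = 2/(s^2 + 4).
So (s^2 - 6*s - 7)Y = 2/(s^2 + 4) + (-2*s + 17).
Divide through and combine into a single rational function.

Y(s) = (-2*s^3 + 17*s^2 - 8*s + 70)/(s^4 - 6*s^3 - 3*s^2 - 24*s - 28)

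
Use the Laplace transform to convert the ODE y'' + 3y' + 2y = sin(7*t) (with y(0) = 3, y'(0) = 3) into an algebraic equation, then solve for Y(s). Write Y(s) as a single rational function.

Y(s) = (3*s^3 + 12*s^2 + 147*s + 595)/(s^4 + 3*s^3 + 51*s^2 + 147*s + 98)

Laplace-transform each side.
With L{y''} = s^2 Y - s·y(0) - y'(0) and L{y'} = sY - y(0), with y(0) = 3, y'(0) = 3: the LHS transforms to (s^2 + 3*s + 2)Y - (3*s + 12).
The right side is L{sin(7*t)} = 7/(s^2 + 49).
So (s^2 + 3*s + 2)Y = 7/(s^2 + 49) + (3*s + 12).
Solve for Y(s) and write it as one ratio of polynomials.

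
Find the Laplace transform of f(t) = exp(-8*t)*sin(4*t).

L{sin(4t)} = 4/(s^2 + 16).
By the first shifting theorem, multiplying by e^(-8t) replaces s with s + 8.

4/((s + 8)^2 + 16)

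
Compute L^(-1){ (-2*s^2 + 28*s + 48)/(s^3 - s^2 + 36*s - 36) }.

2*exp(t) + 4*sin(6*t) - 4*cos(6*t)

Factor the denominator: s^3 - s^2 + 36*s - 36 = (s - 1)*(s^2 + 36).
Partial fraction decomposition gives [2/(s - 1)] + [-4*s/(s^2 + 36)] + [24/(s^2 + 36)].
Invert each term: 2/(s - 1) ↔ 2e^(t); -4·s/(s^2 + 36) ↔ -4cos(6t); 4·6/(s^2 + 36) ↔ 4sin(6t).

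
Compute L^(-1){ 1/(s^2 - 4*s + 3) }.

Rewrite the denominator: s^2 - 4*s + 3 = (s - 2)^2 - 1.
The form in (s - 2) signals a first-shifting-theorem factor e^(2t).
Since L{sinh(t)} = 1/(s^2 - 1), the inverse is exp(2*t)*sinh(t).

exp(2*t)*sinh(t)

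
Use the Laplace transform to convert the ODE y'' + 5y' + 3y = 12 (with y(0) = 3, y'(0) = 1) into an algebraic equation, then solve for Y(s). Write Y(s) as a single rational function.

Y(s) = (3*s^2 + 16*s + 12)/(s^3 + 5*s^2 + 3*s)

Laplace-transform each side.
Using L{y''} = s^2 Y - s·y(0) - y'(0) and L{y'} = sY - y(0), with y(0) = 3, y'(0) = 1, the left side becomes (s^2 + 5*s + 3)Y - (3*s + 16).
The right side is L{12} = 12/s.
So (s^2 + 5*s + 3)Y = 12/s + (3*s + 16).
Divide through and combine into a single rational function.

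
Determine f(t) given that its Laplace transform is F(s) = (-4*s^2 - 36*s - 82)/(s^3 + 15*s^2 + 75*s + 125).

f(t) = -t^2*exp(-5*t) + 4*t*exp(-5*t) - 4*exp(-5*t)

Factor the denominator: s^3 + 15*s^2 + 75*s + 125 = (s + 5)^3.
Partial fraction decomposition gives [-4/(s + 5)] + [4/(s + 5)^2] + [-2/(s + 5)^3].
Invert each term: -4/(s + 5) ↔ -4e^(-5t); 4/(s + 5)^2 ↔ 4t·e^(-5t); -2/(s + 5)^3 ↔ (-1)t^2·e^(-5t).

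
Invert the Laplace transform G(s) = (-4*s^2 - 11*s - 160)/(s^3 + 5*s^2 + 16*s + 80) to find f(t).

Factor the denominator: s^3 + 5*s^2 + 16*s + 80 = (s + 5)*(s^2 + 16).
Partial fraction decomposition gives [-5/(s + 5)] + [s/(s^2 + 16)] + [-16/(s^2 + 16)].
Invert each term: -5/(s + 5) ↔ -5e^(-5t); 1·s/(s^2 + 16) ↔ cos(4t); -4·4/(s^2 + 16) ↔ -4sin(4t).

f(t) = -4*sin(4*t) + cos(4*t) - 5*exp(-5*t)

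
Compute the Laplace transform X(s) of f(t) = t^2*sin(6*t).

X(s) = 36*(s^2 - 12)/(s^2 + 36)^3

L{sin(6t)} = 6/(s^2 + 36).
Then apply L{t^2·g(t)} = (-1)^2 d^2/ds^2[G(s)] with G(s) = 6/(s^2 + 36):
differentiating 2 times and applying the sign gives 36*(s^2 - 12)/(s^2 + 36)^3.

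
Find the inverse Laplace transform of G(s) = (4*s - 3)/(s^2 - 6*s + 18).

Complete the square in the denominator: s^2 - 6*s + 18 = (s - 3)^2 + 3^2.
Split the numerator to match: 4*s - 3 = 4·(s - 3) + 3·3.
Invert each term: 4·(s - 3)/((s - 3)^2 + 9) ↔ 4e^(3t)cos(3t); 3·3/((s - 3)^2 + 9) ↔ 3e^(3t)sin(3t).

3*exp(3*t)*sin(3*t) + 4*exp(3*t)*cos(3*t)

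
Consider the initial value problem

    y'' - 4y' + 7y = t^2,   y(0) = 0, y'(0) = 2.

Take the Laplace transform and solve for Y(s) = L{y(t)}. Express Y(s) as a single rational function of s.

Take the Laplace transform of both sides.
The derivative rules (L{y''} = s^2 Y - s·y(0) - y'(0) and L{y'} = sY - y(0), with y(0) = 0, y'(0) = 2) turn the left side into (s^2 - 4*s + 7)Y - (2).
The right side is L{t^2} = 2/s^3.
So (s^2 - 4*s + 7)Y = 2/s^3 + (2).
Isolate Y and clear denominators.

Y(s) = (2*s^3 + 2)/(s^5 - 4*s^4 + 7*s^3)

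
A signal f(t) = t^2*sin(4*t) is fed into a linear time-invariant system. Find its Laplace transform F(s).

L{sin(4t)} = 4/(s^2 + 16).
Then apply L{t^2·g(t)} = (-1)^2 d^2/ds^2[G(s)] with G(s) = 4/(s^2 + 16):
differentiating 2 times and applying the sign gives 8*(3*s^2 - 16)/(s^2 + 16)^3.

F(s) = 8*(3*s^2 - 16)/(s^2 + 16)^3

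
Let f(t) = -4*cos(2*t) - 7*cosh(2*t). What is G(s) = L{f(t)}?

G(s) = -4*s/(s^2 + 4) - 7*s/(s^2 - 4)

The transform is linear, so treat each term independently.
(-4)·[L{cos(2t)} = s/(s^2 + 4)]; (-7)·[L{cosh(2t)} = s/(s^2 - 4)].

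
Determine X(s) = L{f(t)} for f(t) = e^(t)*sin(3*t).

X(s) = 3/((s - 1)^2 + 9)

L{sin(3t)} = 3/(s^2 + 9).
By the first shifting theorem, multiplying by e^(t) replaces s with s - 1.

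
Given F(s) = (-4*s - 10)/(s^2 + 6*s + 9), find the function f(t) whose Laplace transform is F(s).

Factor the denominator: s^2 + 6*s + 9 = (s + 3)^2.
Partial fraction decomposition gives [-4/(s + 3)] + [2/(s + 3)^2].
Invert each term: -4/(s + 3) ↔ -4e^(-3t); 2/(s + 3)^2 ↔ 2t·e^(-3t).

f(t) = 2*t*exp(-3*t) - 4*exp(-3*t)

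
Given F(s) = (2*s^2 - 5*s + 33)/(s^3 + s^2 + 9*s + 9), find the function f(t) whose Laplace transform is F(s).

f(t) = -sin(3*t) - 2*cos(3*t) + 4*exp(-t)

Factor the denominator: s^3 + s^2 + 9*s + 9 = (s + 1)*(s^2 + 9).
Partial fraction decomposition gives [4/(s + 1)] + [-2*s/(s^2 + 9)] + [-3/(s^2 + 9)].
Invert each term: 4/(s + 1) ↔ 4e^(-t); -2·s/(s^2 + 9) ↔ -2cos(3t); -1·3/(s^2 + 9) ↔ -sin(3t).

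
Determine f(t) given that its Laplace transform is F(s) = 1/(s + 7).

f(t) = exp(-7*t)

Since L{e^(-7t)} = 1/(s + 7), the inverse is e^(-7*t).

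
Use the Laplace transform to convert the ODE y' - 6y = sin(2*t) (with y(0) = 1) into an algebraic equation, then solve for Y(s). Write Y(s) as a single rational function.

Transform both sides with L{·}.
Using L{y'} = sY - y(0) = sY - 1, the left side becomes (s - 6)Y - (1).
The right side is L{sin(2*t)} = 2/(s^2 + 4).
So (s - 6)Y = 2/(s^2 + 4) + (1).
Divide through and combine into a single rational function.

Y(s) = (s^2 + 6)/(s^3 - 6*s^2 + 4*s - 24)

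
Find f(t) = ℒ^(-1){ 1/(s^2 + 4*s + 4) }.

f(t) = t*exp(-2*t)

Rewrite the denominator: s^2 + 4*s + 4 = (s + 2)^2.
The form in (s + 2) signals a first-shifting-theorem factor e^(-2t).
Since L{t} = 1!/s^2 = 1/s^2, the inverse is t*e^(-2*t).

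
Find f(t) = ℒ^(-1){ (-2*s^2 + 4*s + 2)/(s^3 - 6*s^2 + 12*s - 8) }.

Factor the denominator: s^3 - 6*s^2 + 12*s - 8 = (s - 2)^3.
Partial fraction decomposition gives [-2/(s - 2)] + [-4/(s - 2)^2] + [2/(s - 2)^3].
Invert each term: -2/(s - 2) ↔ -2e^(2t); -4/(s - 2)^2 ↔ -4t·e^(2t); 2/(s - 2)^3 ↔ (1)t^2·e^(2t).

f(t) = t^2*exp(2*t) - 4*t*exp(2*t) - 2*exp(2*t)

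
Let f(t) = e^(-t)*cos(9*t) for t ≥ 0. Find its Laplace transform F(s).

L{cos(9t)} = s/(s^2 + 81).
By the first shifting theorem, multiplying by e^(-t) replaces s with s + 1.

F(s) = (s + 1)/((s + 1)^2 + 81)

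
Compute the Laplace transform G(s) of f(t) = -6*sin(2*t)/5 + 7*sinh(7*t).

G(s) = -12/(5*(s^2 + 4)) + 49/(s^2 - 49)

Apply the Laplace transform termwise.
(7)·[L{sinh(7t)} = 7/(s^2 - 49)]; (-6/5)·[L{sin(2t)} = 2/(s^2 + 4)].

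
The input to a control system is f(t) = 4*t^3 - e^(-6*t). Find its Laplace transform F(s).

F(s) = -1/(s + 6) + 24/s^4

By linearity of the Laplace transform, transform each term separately.
(4)·[L{t^3} = 3!/s^4 = 6/s^4]; (-1)·[L{e^(-6t)} = 1/(s + 6)].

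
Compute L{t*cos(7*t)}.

L{cos(7t)} = s/(s^2 + 49).
Then apply L{t·g(t)} = -d/ds[G(s)] with G(s) = s/(s^2 + 49):
differentiating 1 time and applying the sign gives (s - 7)*(s + 7)/(s^2 + 49)^2.

(s - 7)*(s + 7)/(s^2 + 49)^2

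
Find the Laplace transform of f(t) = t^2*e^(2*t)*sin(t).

L{sin(t)} = 1/(s^2 + 1).
Multiplying by e^(2t) shifts s → s - 2, so L{e^(2*t)*sin(t)} = 1/((s - 2)^2 + 1).
Then apply L{t^2·g(t)} = (-1)^2 d^2/ds^2[G(s)] with G(s) = 1/((s - 2)^2 + 1):
differentiating 2 times and applying the sign gives 2*(3*s^2 - 12*s + 11)/(s^2 - 4*s + 5)^3.

2*(3*s^2 - 12*s + 11)/(s^2 - 4*s + 5)^3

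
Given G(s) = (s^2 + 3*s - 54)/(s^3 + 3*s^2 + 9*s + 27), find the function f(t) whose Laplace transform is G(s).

Factor the denominator: s^3 + 3*s^2 + 9*s + 27 = (s + 3)*(s^2 + 9).
Partial fraction decomposition gives [-3/(s + 3)] + [4*s/(s^2 + 9)] + [-9/(s^2 + 9)].
Invert each term: -3/(s + 3) ↔ -3e^(-3t); 4·s/(s^2 + 9) ↔ 4cos(3t); -3·3/(s^2 + 9) ↔ -3sin(3t).

f(t) = -3*sin(3*t) + 4*cos(3*t) - 3*exp(-3*t)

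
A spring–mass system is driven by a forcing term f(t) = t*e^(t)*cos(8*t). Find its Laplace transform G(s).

G(s) = (s - 9)*(s + 7)/(s^2 - 2*s + 65)^2

L{cos(8t)} = s/(s^2 + 64).
Multiplying by e^(t) shifts s → s - 1, so L{e^(t)*cos(8*t)} = (s - 1)/((s - 1)^2 + 64).
Then apply L{t·g(t)} = -d/ds[H(s)] with H(s) = (s - 1)/((s - 1)^2 + 64):
differentiating 1 time and applying the sign gives (s - 9)*(s + 7)/(s^2 - 2*s + 65)^2.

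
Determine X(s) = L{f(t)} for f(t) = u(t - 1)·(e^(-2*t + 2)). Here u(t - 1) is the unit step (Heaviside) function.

X(s) = exp(-s)/(s + 2)

By the second shifting theorem, L{u(t - c)·g(t - c)} = e^(-cs)·G(s) with c = 1 and G(s) = L{g(t)}.
L{e^(-2t)} = 1/(s + 2).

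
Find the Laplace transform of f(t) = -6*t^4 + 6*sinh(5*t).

By linearity of the Laplace transform, transform each term separately.
(-6)·[L{t^4} = 4!/s^5 = 24/s^5]; (6)·[L{sinh(5t)} = 5/(s^2 - 25)].

30/(s^2 - 25) - 144/s^5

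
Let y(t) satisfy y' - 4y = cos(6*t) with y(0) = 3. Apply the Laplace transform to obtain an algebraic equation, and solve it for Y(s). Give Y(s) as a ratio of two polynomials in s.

Transform both sides with L{·}.
Using L{y'} = sY - y(0) = sY - 3, the left side becomes (s - 4)Y - (3).
The right side is L{cos(6*t)} = s/(s^2 + 36).
So (s - 4)Y = s/(s^2 + 36) + (3).
Divide through and combine into a single rational function.

Y(s) = (3*s^2 + s + 108)/(s^3 - 4*s^2 + 36*s - 144)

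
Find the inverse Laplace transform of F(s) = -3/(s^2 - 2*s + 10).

Rewrite the denominator: s^2 - 2*s + 10 = (s - 1)^2 + 9.
The form in (s - 1) signals a first-shifting-theorem factor e^(t).
Since L{sin(3t)} = 3/(s^2 + 9), the inverse is e^(t)*sin(3*t), scaled by -1.

-exp(t)*sin(3*t)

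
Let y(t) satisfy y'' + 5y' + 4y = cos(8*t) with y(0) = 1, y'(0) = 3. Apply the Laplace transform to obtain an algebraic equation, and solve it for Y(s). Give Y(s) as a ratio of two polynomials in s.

Laplace-transform each side.
The derivative rules (L{y''} = s^2 Y - s·y(0) - y'(0) and L{y'} = sY - y(0), with y(0) = 1, y'(0) = 3) turn the left side into (s^2 + 5*s + 4)Y - (s + 8).
The right side is L{cos(8*t)} = s/(s^2 + 64).
So (s^2 + 5*s + 4)Y = s/(s^2 + 64) + (s + 8).
Isolate Y and clear denominators.

Y(s) = (s^3 + 8*s^2 + 65*s + 512)/(s^4 + 5*s^3 + 68*s^2 + 320*s + 256)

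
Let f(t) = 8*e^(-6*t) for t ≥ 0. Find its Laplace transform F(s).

L{8} = 8/s.
By the first shifting theorem, multiplying by e^(-6t) replaces s with s + 6.

F(s) = 8/(s + 6)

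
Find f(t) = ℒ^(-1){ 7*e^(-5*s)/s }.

The factor e^(-5s) signals a time shift by c = 5 (second shifting theorem).
L{7} = 7/s, so L^-1{7/s} = 7.
Hence the inverse is u(t - 5) times that function evaluated at t - 5.

f(t) = Heaviside(t - 5)*(7)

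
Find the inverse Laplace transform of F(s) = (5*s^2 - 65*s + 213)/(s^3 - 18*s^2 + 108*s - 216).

3*t^2*exp(6*t)/2 - 5*t*exp(6*t) + 5*exp(6*t)

Factor the denominator: s^3 - 18*s^2 + 108*s - 216 = (s - 6)^3.
Partial fraction decomposition gives [5/(s - 6)] + [-5/(s - 6)^2] + [3/(s - 6)^3].
Invert each term: 5/(s - 6) ↔ 5e^(6t); -5/(s - 6)^2 ↔ -5t·e^(6t); 3/(s - 6)^3 ↔ (3/2)t^2·e^(6t).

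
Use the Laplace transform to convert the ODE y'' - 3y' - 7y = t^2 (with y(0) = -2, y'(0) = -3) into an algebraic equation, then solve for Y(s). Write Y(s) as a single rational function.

Y(s) = (-2*s^4 + 3*s^3 + 2)/(s^5 - 3*s^4 - 7*s^3)

Take the Laplace transform of both sides.
With L{y''} = s^2 Y - s·y(0) - y'(0) and L{y'} = sY - y(0), with y(0) = -2, y'(0) = -3: the LHS transforms to (s^2 - 3*s - 7)Y - (-2*s + 3).
The right side is L{t^2} = 2/s^3.
So (s^2 - 3*s - 7)Y = 2/s^3 + (-2*s + 3).
Solve for Y(s) and write it as one ratio of polynomials.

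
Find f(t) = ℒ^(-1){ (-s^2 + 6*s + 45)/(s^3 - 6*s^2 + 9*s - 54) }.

f(t) = exp(6*t) - 2*sin(3*t) - 2*cos(3*t)

Factor the denominator: s^3 - 6*s^2 + 9*s - 54 = (s - 6)*(s^2 + 9).
Partial fraction decomposition gives [1/(s - 6)] + [-2*s/(s^2 + 9)] + [-6/(s^2 + 9)].
Invert each term: 1/(s - 6) ↔ e^(6t); -2·s/(s^2 + 9) ↔ -2cos(3t); -2·3/(s^2 + 9) ↔ -2sin(3t).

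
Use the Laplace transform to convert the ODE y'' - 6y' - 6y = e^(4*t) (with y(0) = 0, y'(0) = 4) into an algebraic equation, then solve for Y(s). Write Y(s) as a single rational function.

Transform both sides with L{·}.
With L{y''} = s^2 Y - s·y(0) - y'(0) and L{y'} = sY - y(0), with y(0) = 0, y'(0) = 4: the LHS transforms to (s^2 - 6*s - 6)Y - (4).
The right side is L{e^(4*t)} = 1/(s - 4).
So (s^2 - 6*s - 6)Y = 1/(s - 4) + (4).
Divide through and combine into a single rational function.

Y(s) = (4*s - 15)/(s^3 - 10*s^2 + 18*s + 24)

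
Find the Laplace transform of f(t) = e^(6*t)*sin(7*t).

L{sin(7t)} = 7/(s^2 + 49).
By the first shifting theorem, multiplying by e^(6t) replaces s with s - 6.

7/((s - 6)^2 + 49)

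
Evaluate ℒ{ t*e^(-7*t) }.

(s + 7)^(-2)

L{e^(-7t)} = 1/(s + 7).
Then apply L{t·g(t)} = -d/ds[G(s)] with G(s) = 1/(s + 7):
differentiating 1 time and applying the sign gives (s + 7)^(-2).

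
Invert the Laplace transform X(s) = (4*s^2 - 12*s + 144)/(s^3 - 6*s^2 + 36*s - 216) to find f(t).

Factor the denominator: s^3 - 6*s^2 + 36*s - 216 = (s - 6)*(s^2 + 36).
Partial fraction decomposition gives [3/(s - 6)] + [s/(s^2 + 36)] + [-6/(s^2 + 36)].
Invert each term: 3/(s - 6) ↔ 3e^(6t); 1·s/(s^2 + 36) ↔ cos(6t); -1·6/(s^2 + 36) ↔ -sin(6t).

f(t) = 3*exp(6*t) - sin(6*t) + cos(6*t)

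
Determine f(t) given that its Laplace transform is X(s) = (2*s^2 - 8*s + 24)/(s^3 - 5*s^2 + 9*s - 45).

Factor the denominator: s^3 - 5*s^2 + 9*s - 45 = (s - 5)*(s^2 + 9).
Partial fraction decomposition gives [1/(s - 5)] + [s/(s^2 + 9)] + [-3/(s^2 + 9)].
Invert each term: 1/(s - 5) ↔ e^(5t); 1·s/(s^2 + 9) ↔ cos(3t); -1·3/(s^2 + 9) ↔ -sin(3t).

f(t) = exp(5*t) - sin(3*t) + cos(3*t)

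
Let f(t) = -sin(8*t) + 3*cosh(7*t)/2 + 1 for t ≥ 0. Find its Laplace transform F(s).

Apply the Laplace transform termwise.
(3/2)·[L{cosh(7t)} = s/(s^2 - 49)]; L{1} = 1/s; (-1)·[L{sin(8t)} = 8/(s^2 + 64)].

F(s) = 3*s/(2*(s^2 - 49)) - 8/(s^2 + 64) + 1/s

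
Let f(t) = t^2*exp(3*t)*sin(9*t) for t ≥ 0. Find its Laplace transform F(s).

L{sin(9t)} = 9/(s^2 + 81).
Multiplying by e^(3t) shifts s → s - 3, so L{exp(3*t)*sin(9*t)} = 9/((s - 3)^2 + 81).
Then apply L{t^2·g(t)} = (-1)^2 d^2/ds^2[G(s)] with G(s) = 9/((s - 3)^2 + 81):
differentiating 2 times and applying the sign gives 54*(s^2 - 6*s - 18)/(s^2 - 6*s + 90)^3.

F(s) = 54*(s^2 - 6*s - 18)/(s^2 - 6*s + 90)^3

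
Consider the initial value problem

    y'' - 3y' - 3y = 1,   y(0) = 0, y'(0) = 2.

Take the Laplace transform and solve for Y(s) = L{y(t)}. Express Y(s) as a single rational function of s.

Take the Laplace transform of both sides.
With L{y''} = s^2 Y - s·y(0) - y'(0) and L{y'} = sY - y(0), with y(0) = 0, y'(0) = 2: the LHS transforms to (s^2 - 3*s - 3)Y - (2).
The right side is L{1} = 1/s.
So (s^2 - 3*s - 3)Y = 1/s + (2).
Isolate Y and clear denominators.

Y(s) = (2*s + 1)/(s^3 - 3*s^2 - 3*s)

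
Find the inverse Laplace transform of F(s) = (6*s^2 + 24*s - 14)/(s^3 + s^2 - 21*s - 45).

4*t*exp(-3*t) + 4*exp(5*t) + 2*exp(-3*t)

Factor the denominator: s^3 + s^2 - 21*s - 45 = (s - 5)*(s + 3)^2.
Partial fraction decomposition gives [2/(s + 3)] + [4/(s + 3)^2] + [4/(s - 5)].
Invert each term: 2/(s + 3) ↔ 2e^(-3t); 4/(s + 3)^2 ↔ 4t·e^(-3t); 4/(s - 5) ↔ 4e^(5t).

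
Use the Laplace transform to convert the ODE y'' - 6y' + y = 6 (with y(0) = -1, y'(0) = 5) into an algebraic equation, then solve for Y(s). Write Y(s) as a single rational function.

Y(s) = (-s^2 + 11*s + 6)/(s^3 - 6*s^2 + s)

Take the Laplace transform of both sides.
With L{y''} = s^2 Y - s·y(0) - y'(0) and L{y'} = sY - y(0), with y(0) = -1, y'(0) = 5: the LHS transforms to (s^2 - 6*s + 1)Y - (-s + 11).
The right side is L{6} = 6/s.
So (s^2 - 6*s + 1)Y = 6/s + (-s + 11).
Isolate Y and clear denominators.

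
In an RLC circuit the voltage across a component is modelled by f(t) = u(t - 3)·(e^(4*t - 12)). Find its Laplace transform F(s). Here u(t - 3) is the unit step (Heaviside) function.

By the second shifting theorem, L{u(t - c)·g(t - c)} = e^(-cs)·G(s) with c = 3 and G(s) = L{g(t)}.
L{e^(4t)} = 1/(s - 4).

F(s) = exp(-3*s)/(s - 4)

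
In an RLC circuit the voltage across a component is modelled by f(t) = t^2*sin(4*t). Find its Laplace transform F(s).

L{sin(4t)} = 4/(s^2 + 16).
Then apply L{t^2·g(t)} = (-1)^2 d^2/ds^2[G(s)] with G(s) = 4/(s^2 + 16):
differentiating 2 times and applying the sign gives 8*(3*s^2 - 16)/(s^2 + 16)^3.

F(s) = 8*(3*s^2 - 16)/(s^2 + 16)^3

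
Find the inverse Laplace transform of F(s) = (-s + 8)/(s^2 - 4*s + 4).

6*t*exp(2*t) - exp(2*t)

Factor the denominator: s^2 - 4*s + 4 = (s - 2)^2.
Partial fraction decomposition gives [-1/(s - 2)] + [6/(s - 2)^2].
Invert each term: -1/(s - 2) ↔ -e^(2t); 6/(s - 2)^2 ↔ 6t·e^(2t).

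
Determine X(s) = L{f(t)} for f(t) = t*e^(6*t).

L{e^(6t)} = 1/(s - 6).
Then apply L{t·g(t)} = -d/ds[G(s)] with G(s) = 1/(s - 6):
differentiating 1 time and applying the sign gives (s - 6)^(-2).

X(s) = (s - 6)^(-2)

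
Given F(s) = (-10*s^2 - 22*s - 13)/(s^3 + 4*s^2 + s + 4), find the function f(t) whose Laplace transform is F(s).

Factor the denominator: s^3 + 4*s^2 + s + 4 = (s + 4)*(s^2 + 1).
Partial fraction decomposition gives [-5/(s + 4)] + [-5*s/(s^2 + 1)] + [-2/(s^2 + 1)].
Invert each term: -5/(s + 4) ↔ -5e^(-4t); -5·s/(s^2 + 1) ↔ -5cos(t); -2·1/(s^2 + 1) ↔ -2sin(t).

f(t) = -2*sin(t) - 5*cos(t) - 5*exp(-4*t)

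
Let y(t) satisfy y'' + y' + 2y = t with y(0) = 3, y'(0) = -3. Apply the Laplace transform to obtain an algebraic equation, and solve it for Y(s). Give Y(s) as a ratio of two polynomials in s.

Transform both sides with L{·}.
With L{y''} = s^2 Y - s·y(0) - y'(0) and L{y'} = sY - y(0), with y(0) = 3, y'(0) = -3: the LHS transforms to (s^2 + s + 2)Y - (3*s).
The right side is L{t} = s^(-2).
So (s^2 + s + 2)Y = s^(-2) + (3*s).
Solve for Y(s) and write it as one ratio of polynomials.

Y(s) = (3*s^3 + 1)/(s^4 + s^3 + 2*s^2)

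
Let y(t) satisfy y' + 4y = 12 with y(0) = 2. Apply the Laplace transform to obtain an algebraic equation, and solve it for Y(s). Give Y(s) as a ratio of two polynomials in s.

Y(s) = (2*s + 12)/(s^2 + 4*s)

Transform both sides with L{·}.
Using L{y'} = sY - y(0) = sY - 2, the left side becomes (s + 4)Y - (2).
The right side is L{12} = 12/s.
So (s + 4)Y = 12/s + (2).
Isolate Y and clear denominators.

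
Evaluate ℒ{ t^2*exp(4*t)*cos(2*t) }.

2*(s - 4)*(s^2 - 8*s + 4)/(s^2 - 8*s + 20)^3

L{cos(2t)} = s/(s^2 + 4).
Multiplying by e^(4t) shifts s → s - 4, so L{exp(4*t)*cos(2*t)} = (s - 4)/((s - 4)^2 + 4).
Then apply L{t^2·g(t)} = (-1)^2 d^2/ds^2[G(s)] with G(s) = (s - 4)/((s - 4)^2 + 4):
differentiating 2 times and applying the sign gives 2*(s - 4)*(s^2 - 8*s + 4)/(s^2 - 8*s + 20)^3.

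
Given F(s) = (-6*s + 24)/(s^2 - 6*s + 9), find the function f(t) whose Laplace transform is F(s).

f(t) = 6*t*exp(3*t) - 6*exp(3*t)

Factor the denominator: s^2 - 6*s + 9 = (s - 3)^2.
Partial fraction decomposition gives [-6/(s - 3)] + [6/(s - 3)^2].
Invert each term: -6/(s - 3) ↔ -6e^(3t); 6/(s - 3)^2 ↔ 6t·e^(3t).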